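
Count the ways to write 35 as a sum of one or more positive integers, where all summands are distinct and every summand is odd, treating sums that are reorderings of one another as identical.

29

There are too many to list fully; the first 12 (by largest part) are:
35
31,3,1
29,5,1
27,7,1
27,5,3
25,9,1
25,7,3
23,11,1
23,9,3
23,7,5
21,13,1
21,11,3
…and 17 more, for 29 total.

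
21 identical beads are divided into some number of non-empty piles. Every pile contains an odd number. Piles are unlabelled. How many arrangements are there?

There are 76 such partitions.

76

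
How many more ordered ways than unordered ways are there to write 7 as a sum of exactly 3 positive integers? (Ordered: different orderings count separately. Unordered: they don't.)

Ordered (compositions into 3 parts): C(6,2) = 15.
Partitions of 7 into exactly 3 parts: 4.
Difference: 15 − 4 = 11.

11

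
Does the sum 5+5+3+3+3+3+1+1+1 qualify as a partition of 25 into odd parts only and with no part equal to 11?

The parts sum to 25, and the condition 'every summand is odd' holds; the condition 'no summand equals 11' holds.

Yes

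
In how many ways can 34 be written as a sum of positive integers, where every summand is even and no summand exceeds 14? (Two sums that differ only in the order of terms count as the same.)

Counting exhaustively, 201 partitions satisfy the conditions.

201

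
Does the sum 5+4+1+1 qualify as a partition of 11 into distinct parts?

No

The parts sum to 11, and the condition 'all summands are distinct' is violated.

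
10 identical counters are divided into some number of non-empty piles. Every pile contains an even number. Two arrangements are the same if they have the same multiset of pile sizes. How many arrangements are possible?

7

Listing the qualifying partitions of 10:
10
8,2
6,4
6,2,2
4,4,2
4,2,2,2
2,2,2,2,2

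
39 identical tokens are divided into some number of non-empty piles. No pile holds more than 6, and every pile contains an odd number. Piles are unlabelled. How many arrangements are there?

63

There are too many to list fully; the first 12 (by largest part) are:
5 + 5 + 5 + 5 + 5 + 5 + 5 + 3 + 1
5 + 5 + 5 + 5 + 5 + 5 + 5 + 1 + 1 + 1 + 1
5 + 5 + 5 + 5 + 5 + 5 + 3 + 3 + 3
5 + 5 + 5 + 5 + 5 + 5 + 3 + 3 + 1 + 1 + 1
5 + 5 + 5 + 5 + 5 + 5 + 3 + 1 + 1 + 1 + 1 + 1 + 1
5 + 5 + 5 + 5 + 5 + 5 + 1 + 1 + 1 + 1 + 1 + 1 + 1 + 1 + 1
5 + 5 + 5 + 5 + 5 + 3 + 3 + 3 + 3 + 1 + 1
5 + 5 + 5 + 5 + 5 + 3 + 3 + 3 + 1 + 1 + 1 + 1 + 1
5 + 5 + 5 + 5 + 5 + 3 + 3 + 1 + 1 + 1 + 1 + 1 + 1 + 1 + 1
5 + 5 + 5 + 5 + 5 + 3 + 1 + 1 + 1 + 1 + 1 + 1 + 1 + 1 + 1 + 1 + 1
5 + 5 + 5 + 5 + 5 + 1 + 1 + 1 + 1 + 1 + 1 + 1 + 1 + 1 + 1 + 1 + 1 + 1 + 1
5 + 5 + 5 + 5 + 3 + 3 + 3 + 3 + 3 + 3 + 1
…and 51 more, for 63 total.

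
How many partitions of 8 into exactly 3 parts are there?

Enumerating:
6,1,1
5,2,1
4,3,1
4,2,2
3,3,2
That's 5 in total.

5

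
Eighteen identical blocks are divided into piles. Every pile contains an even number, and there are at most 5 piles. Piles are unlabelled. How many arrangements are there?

23

The partitions of 18 that satisfy the conditions:
18
16,2
14,4
14,2,2
12,6
12,4,2
12,2,2,2
10,8
10,6,2
10,4,4
10,4,2,2
10,2,2,2,2
8,8,2
8,6,4
8,6,2,2
8,4,4,2
8,4,2,2,2
6,6,6
6,6,4,2
6,6,2,2,2
6,4,4,4
6,4,4,2,2
4,4,4,4,2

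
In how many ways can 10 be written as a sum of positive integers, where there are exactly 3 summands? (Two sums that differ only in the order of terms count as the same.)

The partitions of 10 that satisfy the conditions:
1,1,8
1,2,7
1,3,6
2,2,6
1,4,5
2,3,5
2,4,4
3,3,4
That's 8 in total.

8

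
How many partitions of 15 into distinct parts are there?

27

There are too many to list fully; the first 12 (by largest part) are:
15
14,1
13,2
12,3
12,2,1
11,4
11,3,1
10,5
10,4,1
10,3,2
9,6
9,5,1
…and 15 more, for 27 total.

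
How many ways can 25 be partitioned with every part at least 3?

A full systematic count gives 130.

130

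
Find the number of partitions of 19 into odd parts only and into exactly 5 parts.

13

Enumerating:
1+1+1+1+15
1+1+1+3+13
1+1+1+5+11
1+1+3+3+11
1+1+1+7+9
1+1+3+5+9
1+3+3+3+9
1+1+3+7+7
1+1+5+5+7
1+3+3+5+7
3+3+3+3+7
1+3+5+5+5
3+3+3+5+5
That's 13 in total.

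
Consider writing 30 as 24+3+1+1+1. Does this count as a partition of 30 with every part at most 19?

The parts sum to 30, and the condition 'no summand exceeds 19' is violated.

No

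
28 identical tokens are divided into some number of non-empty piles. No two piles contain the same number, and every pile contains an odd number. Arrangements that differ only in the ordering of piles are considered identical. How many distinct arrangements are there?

16

They are:
27+1
25+3
23+5
21+7
19+9
19+5+3+1
17+11
17+7+3+1
15+13
15+9+3+1
15+7+5+1
13+11+3+1
13+9+5+1
13+7+5+3
11+9+7+1
11+9+5+3
That's 16 in total.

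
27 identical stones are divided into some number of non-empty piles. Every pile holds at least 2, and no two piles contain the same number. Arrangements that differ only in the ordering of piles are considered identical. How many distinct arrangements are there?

Counting exhaustively, 103 partitions satisfy the conditions.

103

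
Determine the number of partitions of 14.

There are 135 such partitions.

135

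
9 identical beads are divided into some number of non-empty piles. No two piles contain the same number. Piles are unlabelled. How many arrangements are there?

They are:
9
8,1
7,2
6,3
6,2,1
5,4
5,3,1
4,3,2

8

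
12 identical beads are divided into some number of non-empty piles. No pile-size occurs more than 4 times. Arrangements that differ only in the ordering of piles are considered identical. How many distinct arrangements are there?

There are too many to list fully; the first 12 (by largest part) are:
12
1 + 11
2 + 10
1 + 1 + 10
3 + 9
1 + 2 + 9
1 + 1 + 1 + 9
4 + 8
1 + 3 + 8
2 + 2 + 8
1 + 1 + 2 + 8
1 + 1 + 1 + 1 + 8
…and 48 more, for 60 total.

60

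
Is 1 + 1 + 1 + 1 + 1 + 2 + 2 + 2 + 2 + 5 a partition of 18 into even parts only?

No

The parts sum to 18, and the condition 'every summand is even' is violated.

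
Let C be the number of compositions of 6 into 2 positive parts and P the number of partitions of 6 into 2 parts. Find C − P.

Compositions: C(5,1) = 5.
Unordered (partitions into 2 parts): 3.
Difference: 5 − 3 = 2.

2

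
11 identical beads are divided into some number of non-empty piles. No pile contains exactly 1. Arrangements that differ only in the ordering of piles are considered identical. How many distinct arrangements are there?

14

They are:
11
9 + 2
8 + 3
7 + 4
7 + 2 + 2
6 + 5
6 + 3 + 2
5 + 4 + 2
5 + 3 + 3
5 + 2 + 2 + 2
4 + 4 + 3
4 + 3 + 2 + 2
3 + 3 + 3 + 2
3 + 2 + 2 + 2 + 2
Counting gives 14.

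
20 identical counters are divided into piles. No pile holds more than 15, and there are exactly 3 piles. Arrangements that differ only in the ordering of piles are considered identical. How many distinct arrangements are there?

29

There are too many to list fully; the first 12 (by largest part) are:
15 + 4 + 1
15 + 3 + 2
14 + 5 + 1
14 + 4 + 2
14 + 3 + 3
13 + 6 + 1
13 + 5 + 2
13 + 4 + 3
12 + 7 + 1
12 + 6 + 2
12 + 5 + 3
12 + 4 + 4
…and 17 more, for 29 total.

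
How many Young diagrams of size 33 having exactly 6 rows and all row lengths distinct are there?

58

A partial list (first 12 by largest part):
18+5+4+3+2+1
17+6+4+3+2+1
16+7+4+3+2+1
16+6+5+3+2+1
15+8+4+3+2+1
15+7+5+3+2+1
15+6+5+4+2+1
14+9+4+3+2+1
14+8+5+3+2+1
14+7+6+3+2+1
14+7+5+4+2+1
14+6+5+4+3+1
…and 46 more, for 58 total.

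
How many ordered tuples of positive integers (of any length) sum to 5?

The number of compositions of n is 2^(n−1); here 2^4 = 16.

16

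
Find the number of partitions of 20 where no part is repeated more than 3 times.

320

A full systematic count gives 320.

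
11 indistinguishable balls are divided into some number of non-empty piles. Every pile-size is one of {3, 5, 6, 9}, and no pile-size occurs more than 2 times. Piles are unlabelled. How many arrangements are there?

2

They are:
5+6
3+3+5
That's 2 in total.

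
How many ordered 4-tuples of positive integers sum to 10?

84

A composition of 10 into 4 positive parts is chosen by placing 3 dividers among the 9 gaps between 10 units: C(9,3) = 84.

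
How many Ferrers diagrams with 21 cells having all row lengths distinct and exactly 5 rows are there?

The partitions of 21 that satisfy the conditions:
11 + 4 + 3 + 2 + 1
10 + 5 + 3 + 2 + 1
9 + 6 + 3 + 2 + 1
9 + 5 + 4 + 2 + 1
8 + 7 + 3 + 2 + 1
8 + 6 + 4 + 2 + 1
8 + 5 + 4 + 3 + 1
7 + 6 + 5 + 2 + 1
7 + 6 + 4 + 3 + 1
7 + 5 + 4 + 3 + 2

10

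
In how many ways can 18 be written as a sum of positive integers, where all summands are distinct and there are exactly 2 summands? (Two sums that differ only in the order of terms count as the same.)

8

The partitions of 18 that satisfy the conditions:
17,1
16,2
15,3
14,4
13,5
12,6
11,7
10,8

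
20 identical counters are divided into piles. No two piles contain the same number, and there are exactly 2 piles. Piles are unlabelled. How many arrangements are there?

Listing the qualifying partitions of 20:
1,19
2,18
3,17
4,16
5,15
6,14
7,13
8,12
9,11
That's 9 in total.

9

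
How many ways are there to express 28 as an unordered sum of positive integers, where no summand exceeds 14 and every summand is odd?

Enumerating by decreasing first part gives 173 partitions in all.

173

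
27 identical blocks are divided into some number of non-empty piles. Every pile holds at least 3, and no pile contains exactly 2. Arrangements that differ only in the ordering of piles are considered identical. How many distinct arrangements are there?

There are 191 such partitions.

191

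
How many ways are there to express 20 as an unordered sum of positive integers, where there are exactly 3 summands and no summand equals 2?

They are:
18 + 1 + 1
16 + 3 + 1
15 + 4 + 1
14 + 5 + 1
14 + 3 + 3
13 + 6 + 1
13 + 4 + 3
12 + 7 + 1
12 + 5 + 3
12 + 4 + 4
11 + 8 + 1
11 + 6 + 3
11 + 5 + 4
10 + 9 + 1
10 + 7 + 3
10 + 6 + 4
10 + 5 + 5
9 + 8 + 3
9 + 7 + 4
9 + 6 + 5
8 + 8 + 4
8 + 7 + 5
8 + 6 + 6
7 + 7 + 6
That's 24 in total.

24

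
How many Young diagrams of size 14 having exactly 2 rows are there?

7

Enumerating:
13, 1
12, 2
11, 3
10, 4
9, 5
8, 6
7, 7
That's 7 in total.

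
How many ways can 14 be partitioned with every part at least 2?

There are too many to list fully; the first 12 (by largest part) are:
14
12,2
11,3
10,4
10,2,2
9,5
9,3,2
8,6
8,4,2
8,3,3
8,2,2,2
7,7
…and 22 more, for 34 total.

34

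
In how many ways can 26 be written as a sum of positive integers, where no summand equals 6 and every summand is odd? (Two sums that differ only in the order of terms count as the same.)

165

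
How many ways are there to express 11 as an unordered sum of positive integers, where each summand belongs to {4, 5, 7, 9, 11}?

Enumerating:
11
7,4

2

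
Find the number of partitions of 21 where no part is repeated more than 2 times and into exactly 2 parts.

They are:
20 + 1
19 + 2
18 + 3
17 + 4
16 + 5
15 + 6
14 + 7
13 + 8
12 + 9
11 + 10

10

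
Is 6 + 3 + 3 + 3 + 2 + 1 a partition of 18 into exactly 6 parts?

The parts sum to 18, and the condition 'there are exactly 6 summands' holds.

Yes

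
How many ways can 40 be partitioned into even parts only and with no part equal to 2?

137

Counting exhaustively, 137 partitions satisfy the conditions.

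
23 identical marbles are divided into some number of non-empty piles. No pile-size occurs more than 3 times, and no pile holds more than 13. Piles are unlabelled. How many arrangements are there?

516

Counting exhaustively, 516 partitions satisfy the conditions.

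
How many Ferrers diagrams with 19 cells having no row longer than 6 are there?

235

Enumerating by decreasing first part gives 235 partitions in all.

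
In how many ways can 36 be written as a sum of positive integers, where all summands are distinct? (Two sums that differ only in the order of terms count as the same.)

668

Counting exhaustively, 668 partitions satisfy the conditions.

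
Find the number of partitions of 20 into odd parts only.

There are too many to list fully; the first 12 (by largest part) are:
19, 1
17, 3
17, 1, 1, 1
15, 5
15, 3, 1, 1
15, 1, 1, 1, 1, 1
13, 7
13, 5, 1, 1
13, 3, 3, 1
13, 3, 1, 1, 1, 1
13, 1, 1, 1, 1, 1, 1, 1
11, 9
…and 52 more, for 64 total.

64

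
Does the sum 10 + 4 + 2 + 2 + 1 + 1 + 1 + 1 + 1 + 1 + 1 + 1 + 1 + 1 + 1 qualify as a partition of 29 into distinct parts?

No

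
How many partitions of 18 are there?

385

A full systematic count gives 385.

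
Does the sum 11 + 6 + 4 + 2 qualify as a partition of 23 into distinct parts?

Yes

The parts sum to 23, and the condition 'all summands are distinct' holds.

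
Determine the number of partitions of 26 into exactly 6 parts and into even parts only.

14

Listing the qualifying partitions of 26:
16 + 2 + 2 + 2 + 2 + 2
14 + 4 + 2 + 2 + 2 + 2
12 + 6 + 2 + 2 + 2 + 2
12 + 4 + 4 + 2 + 2 + 2
10 + 8 + 2 + 2 + 2 + 2
10 + 6 + 4 + 2 + 2 + 2
10 + 4 + 4 + 4 + 2 + 2
8 + 8 + 4 + 2 + 2 + 2
8 + 6 + 6 + 2 + 2 + 2
8 + 6 + 4 + 4 + 2 + 2
8 + 4 + 4 + 4 + 4 + 2
6 + 6 + 6 + 4 + 2 + 2
6 + 6 + 4 + 4 + 4 + 2
6 + 4 + 4 + 4 + 4 + 4
Counting gives 14.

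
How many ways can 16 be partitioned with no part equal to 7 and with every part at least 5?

5

Listing the qualifying partitions of 16:
16
11, 5
10, 6
8, 8
6, 5, 5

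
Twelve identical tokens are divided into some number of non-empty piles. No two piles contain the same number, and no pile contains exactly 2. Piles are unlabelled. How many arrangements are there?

9

The partitions of 12 that satisfy the conditions:
12
11+1
9+3
8+4
8+3+1
7+5
7+4+1
6+5+1
5+4+3
Counting gives 9.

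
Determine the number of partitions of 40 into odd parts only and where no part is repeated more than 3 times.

308

Direct enumeration gives 308 partitions.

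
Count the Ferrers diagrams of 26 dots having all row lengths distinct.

165

There are 165 such partitions.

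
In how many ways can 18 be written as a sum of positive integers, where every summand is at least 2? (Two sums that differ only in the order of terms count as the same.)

Direct enumeration gives 88 partitions.

88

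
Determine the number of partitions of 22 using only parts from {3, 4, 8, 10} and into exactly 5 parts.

They are:
3 + 3 + 3 + 3 + 10
3 + 3 + 4 + 4 + 8
That's 2 in total.

2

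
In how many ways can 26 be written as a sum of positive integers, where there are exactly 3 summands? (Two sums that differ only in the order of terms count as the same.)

56

There are too many to list fully; the first 12 (by largest part) are:
24, 1, 1
23, 2, 1
22, 3, 1
22, 2, 2
21, 4, 1
21, 3, 2
20, 5, 1
20, 4, 2
20, 3, 3
19, 6, 1
19, 5, 2
19, 4, 3
…and 44 more, for 56 total.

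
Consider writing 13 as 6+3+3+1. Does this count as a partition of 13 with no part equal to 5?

Yes

The parts sum to 13, and the condition 'no summand equals 5' holds.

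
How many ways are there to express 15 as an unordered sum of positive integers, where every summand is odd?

There are too many to list fully; the first 12 (by largest part) are:
15
13, 1, 1
11, 3, 1
11, 1, 1, 1, 1
9, 5, 1
9, 3, 3
9, 3, 1, 1, 1
9, 1, 1, 1, 1, 1, 1
7, 7, 1
7, 5, 3
7, 5, 1, 1, 1
7, 3, 3, 1, 1
…and 15 more, for 27 total.

27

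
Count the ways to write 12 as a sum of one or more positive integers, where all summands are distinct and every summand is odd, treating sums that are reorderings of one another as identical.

3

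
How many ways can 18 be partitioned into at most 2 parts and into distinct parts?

Listing the qualifying partitions of 18:
18
1 + 17
2 + 16
3 + 15
4 + 14
5 + 13
6 + 12
7 + 11
8 + 10

9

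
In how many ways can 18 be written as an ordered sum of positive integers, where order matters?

The number of compositions of n is 2^(n−1); here 2^17 = 131072.

131072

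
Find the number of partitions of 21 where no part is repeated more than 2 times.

Enumerating by decreasing first part gives 243 partitions in all.

243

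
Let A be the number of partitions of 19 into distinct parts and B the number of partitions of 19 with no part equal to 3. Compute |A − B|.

Partitions of 19 into distinct parts: 54.
Partitions of 19 with no part equal to 3: 259.
|54 − 259| = 205.

205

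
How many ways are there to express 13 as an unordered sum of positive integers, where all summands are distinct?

18

Listing the qualifying partitions of 13:
13
12,1
11,2
10,3
10,2,1
9,4
9,3,1
8,5
8,4,1
8,3,2
7,6
7,5,1
7,4,2
7,3,2,1
6,5,2
6,4,3
6,4,2,1
5,4,3,1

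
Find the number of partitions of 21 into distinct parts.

76

Counting exhaustively, 76 partitions satisfy the conditions.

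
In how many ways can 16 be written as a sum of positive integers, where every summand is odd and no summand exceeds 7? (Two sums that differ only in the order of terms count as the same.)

Listing the qualifying partitions of 16:
7+7+1+1
7+5+3+1
7+5+1+1+1+1
7+3+3+3
7+3+3+1+1+1
7+3+1+1+1+1+1+1
7+1+1+1+1+1+1+1+1+1
5+5+5+1
5+5+3+3
5+5+3+1+1+1
5+5+1+1+1+1+1+1
5+3+3+3+1+1
5+3+3+1+1+1+1+1
5+3+1+1+1+1+1+1+1+1
5+1+1+1+1+1+1+1+1+1+1+1
3+3+3+3+3+1
3+3+3+3+1+1+1+1
3+3+3+1+1+1+1+1+1+1
3+3+1+1+1+1+1+1+1+1+1+1
3+1+1+1+1+1+1+1+1+1+1+1+1+1
1+1+1+1+1+1+1+1+1+1+1+1+1+1+1+1
Counting gives 21.

21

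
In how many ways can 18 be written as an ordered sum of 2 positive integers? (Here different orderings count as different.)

17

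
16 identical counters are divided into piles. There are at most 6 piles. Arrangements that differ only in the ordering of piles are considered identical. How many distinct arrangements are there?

136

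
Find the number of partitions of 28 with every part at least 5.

There are too many to list fully; the first 12 (by largest part) are:
28
23,5
22,6
21,7
20,8
19,9
18,10
18,5,5
17,11
17,6,5
16,12
16,7,5
…and 38 more, for 50 total.

50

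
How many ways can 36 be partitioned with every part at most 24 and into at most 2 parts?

7

Enumerating:
24,12
23,13
22,14
21,15
20,16
19,17
18,18
Counting gives 7.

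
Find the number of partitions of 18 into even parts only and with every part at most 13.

There are too many to list fully; the first 12 (by largest part) are:
12 + 6
12 + 4 + 2
12 + 2 + 2 + 2
10 + 8
10 + 6 + 2
10 + 4 + 4
10 + 4 + 2 + 2
10 + 2 + 2 + 2 + 2
8 + 8 + 2
8 + 6 + 4
8 + 6 + 2 + 2
8 + 4 + 4 + 2
…and 14 more, for 26 total.

26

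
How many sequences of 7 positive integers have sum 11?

Place 6 bars in the 10 internal gaps of a row of 11 dots: C(10,6) = 210.

210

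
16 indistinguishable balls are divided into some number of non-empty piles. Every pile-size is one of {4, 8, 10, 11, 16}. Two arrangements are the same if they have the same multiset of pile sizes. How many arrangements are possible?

4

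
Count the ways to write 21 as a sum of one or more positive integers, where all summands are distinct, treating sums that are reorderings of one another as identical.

76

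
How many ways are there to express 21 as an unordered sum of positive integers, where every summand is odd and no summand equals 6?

A full systematic count gives 76.

76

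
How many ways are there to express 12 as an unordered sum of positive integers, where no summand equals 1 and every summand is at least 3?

9

The partitions of 12 that satisfy the conditions:
12
9 + 3
8 + 4
7 + 5
6 + 6
6 + 3 + 3
5 + 4 + 3
4 + 4 + 4
3 + 3 + 3 + 3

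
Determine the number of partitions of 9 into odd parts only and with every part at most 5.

6

The partitions of 9 that satisfy the conditions:
5+3+1
5+1+1+1+1
3+3+3
3+3+1+1+1
3+1+1+1+1+1+1
1+1+1+1+1+1+1+1+1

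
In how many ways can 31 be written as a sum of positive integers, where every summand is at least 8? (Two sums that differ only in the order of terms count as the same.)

Enumerating:
31
8, 23
9, 22
10, 21
11, 20
12, 19
13, 18
14, 17
15, 16
8, 8, 15
8, 9, 14
8, 10, 13
9, 9, 13
8, 11, 12
9, 10, 12
9, 11, 11
10, 10, 11
Counting gives 17.

17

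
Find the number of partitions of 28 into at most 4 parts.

Direct enumeration gives 249 partitions.

249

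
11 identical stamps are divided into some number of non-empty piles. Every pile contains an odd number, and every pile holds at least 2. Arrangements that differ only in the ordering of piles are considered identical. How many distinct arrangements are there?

The partitions of 11 that satisfy the conditions:
11
3, 3, 5

2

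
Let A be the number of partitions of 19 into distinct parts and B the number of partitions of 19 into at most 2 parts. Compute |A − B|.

Partitions of 19 into distinct parts: 54.
Partitions of 19 into at most 2 parts: 10.
|54 − 10| = 44.

44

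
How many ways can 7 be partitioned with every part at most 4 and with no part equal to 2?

Enumerating:
4,3
4,1,1,1
3,3,1
3,1,1,1,1
1,1,1,1,1,1,1
Counting gives 5.

5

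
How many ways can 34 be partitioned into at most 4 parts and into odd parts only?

63

A partial list (first 12 by largest part):
33 + 1
31 + 3
31 + 1 + 1 + 1
29 + 5
29 + 3 + 1 + 1
27 + 7
27 + 5 + 1 + 1
27 + 3 + 3 + 1
25 + 9
25 + 7 + 1 + 1
25 + 5 + 3 + 1
25 + 3 + 3 + 3
…and 51 more, for 63 total.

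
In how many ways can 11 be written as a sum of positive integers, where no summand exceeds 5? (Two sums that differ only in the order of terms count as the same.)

37

A partial list (first 12 by largest part):
1,5,5
2,4,5
1,1,4,5
3,3,5
1,2,3,5
1,1,1,3,5
2,2,2,5
1,1,2,2,5
1,1,1,1,2,5
1,1,1,1,1,1,5
3,4,4
1,2,4,4
…and 25 more, for 37 total.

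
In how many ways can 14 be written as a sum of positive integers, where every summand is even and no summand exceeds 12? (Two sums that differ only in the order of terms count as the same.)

14

Listing the qualifying partitions of 14:
12, 2
10, 4
10, 2, 2
8, 6
8, 4, 2
8, 2, 2, 2
6, 6, 2
6, 4, 4
6, 4, 2, 2
6, 2, 2, 2, 2
4, 4, 4, 2
4, 4, 2, 2, 2
4, 2, 2, 2, 2, 2
2, 2, 2, 2, 2, 2, 2
Counting gives 14.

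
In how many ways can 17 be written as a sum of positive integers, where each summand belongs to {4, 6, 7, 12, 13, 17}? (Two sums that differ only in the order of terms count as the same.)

3

The partitions of 17 that satisfy the conditions:
17
13, 4
7, 6, 4
Counting gives 3.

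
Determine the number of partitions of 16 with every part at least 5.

6

They are:
16
5, 11
6, 10
7, 9
8, 8
5, 5, 6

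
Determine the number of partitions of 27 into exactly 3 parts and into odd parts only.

19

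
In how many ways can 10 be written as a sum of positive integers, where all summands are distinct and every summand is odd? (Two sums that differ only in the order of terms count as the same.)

The partitions of 10 that satisfy the conditions:
9, 1
7, 3
Counting gives 2.

2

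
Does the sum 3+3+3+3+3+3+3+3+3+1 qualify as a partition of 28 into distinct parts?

No

The parts sum to 28, and the condition 'all summands are distinct' is violated.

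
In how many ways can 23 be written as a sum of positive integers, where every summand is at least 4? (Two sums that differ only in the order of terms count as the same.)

A partial list (first 12 by largest part):
23
19+4
18+5
17+6
16+7
15+8
15+4+4
14+9
14+5+4
13+10
13+6+4
13+5+5
…and 27 more, for 39 total.

39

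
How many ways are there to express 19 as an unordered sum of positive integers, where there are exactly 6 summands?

71

There are 71 such partitions.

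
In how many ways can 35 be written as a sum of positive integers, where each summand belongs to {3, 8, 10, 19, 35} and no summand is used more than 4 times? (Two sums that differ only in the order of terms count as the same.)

5

Listing the qualifying partitions of 35:
35
19+10+3+3
19+8+8
10+8+8+3+3+3
8+8+8+8+3
That's 5 in total.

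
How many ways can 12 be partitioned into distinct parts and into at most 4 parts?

15

They are:
12
11,1
10,2
9,3
9,2,1
8,4
8,3,1
7,5
7,4,1
7,3,2
6,5,1
6,4,2
6,3,2,1
5,4,3
5,4,2,1
Counting gives 15.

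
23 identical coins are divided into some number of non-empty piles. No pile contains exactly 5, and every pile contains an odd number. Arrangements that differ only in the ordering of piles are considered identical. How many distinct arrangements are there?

A partial list (first 12 by largest part):
23
21+1+1
19+3+1
19+1+1+1+1
17+3+3
17+3+1+1+1
17+1+1+1+1+1+1
15+7+1
15+3+3+1+1
15+3+1+1+1+1+1
15+1+1+1+1+1+1+1+1
13+9+1
…and 46 more, for 58 total.

58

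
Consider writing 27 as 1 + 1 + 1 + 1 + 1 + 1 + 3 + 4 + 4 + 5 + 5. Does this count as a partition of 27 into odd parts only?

The parts sum to 27, and the condition 'every summand is odd' is violated.

No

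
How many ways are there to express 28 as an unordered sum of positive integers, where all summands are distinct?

222

A full systematic count gives 222.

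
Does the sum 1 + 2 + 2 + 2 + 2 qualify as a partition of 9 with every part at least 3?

The parts sum to 9, and the condition 'every summand is at least 3' is violated.

No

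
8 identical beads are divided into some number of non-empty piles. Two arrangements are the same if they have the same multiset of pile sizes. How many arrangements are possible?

Enumerating:
8
7, 1
6, 2
6, 1, 1
5, 3
5, 2, 1
5, 1, 1, 1
4, 4
4, 3, 1
4, 2, 2
4, 2, 1, 1
4, 1, 1, 1, 1
3, 3, 2
3, 3, 1, 1
3, 2, 2, 1
3, 2, 1, 1, 1
3, 1, 1, 1, 1, 1
2, 2, 2, 2
2, 2, 2, 1, 1
2, 2, 1, 1, 1, 1
2, 1, 1, 1, 1, 1, 1
1, 1, 1, 1, 1, 1, 1, 1

22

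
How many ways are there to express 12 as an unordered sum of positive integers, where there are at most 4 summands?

34

A partial list (first 12 by largest part):
12
11, 1
10, 2
10, 1, 1
9, 3
9, 2, 1
9, 1, 1, 1
8, 4
8, 3, 1
8, 2, 2
8, 2, 1, 1
7, 5
…and 22 more, for 34 total.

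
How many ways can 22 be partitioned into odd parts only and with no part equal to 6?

There are 89 such partitions.

89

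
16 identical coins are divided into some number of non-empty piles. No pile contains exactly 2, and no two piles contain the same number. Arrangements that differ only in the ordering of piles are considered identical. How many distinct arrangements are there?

The partitions of 16 that satisfy the conditions:
16
15 + 1
13 + 3
12 + 4
12 + 3 + 1
11 + 5
11 + 4 + 1
10 + 6
10 + 5 + 1
9 + 7
9 + 6 + 1
9 + 4 + 3
8 + 7 + 1
8 + 5 + 3
8 + 4 + 3 + 1
7 + 6 + 3
7 + 5 + 4
7 + 5 + 3 + 1
6 + 5 + 4 + 1
That's 19 in total.

19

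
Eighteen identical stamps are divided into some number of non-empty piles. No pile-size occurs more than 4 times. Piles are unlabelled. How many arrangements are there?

262

Direct enumeration gives 262 partitions.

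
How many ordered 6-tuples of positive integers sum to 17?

4368

Equivalently, choose which 5 of the 16 gaps become plus signs: C(16,5) = 4368.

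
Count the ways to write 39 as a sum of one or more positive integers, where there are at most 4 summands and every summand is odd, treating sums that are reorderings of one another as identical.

A partial list (first 12 by largest part):
39
37+1+1
35+3+1
33+5+1
33+3+3
31+7+1
31+5+3
29+9+1
29+7+3
29+5+5
27+11+1
27+9+3
…and 26 more, for 38 total.

38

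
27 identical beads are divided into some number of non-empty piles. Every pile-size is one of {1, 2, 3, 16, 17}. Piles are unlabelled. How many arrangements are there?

Systematic enumeration (by largest part, then next-largest, …) yields 105.

105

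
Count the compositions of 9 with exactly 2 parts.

A composition of 9 into 2 positive parts is chosen by placing 1 dividers among the 8 gaps between 9 units: C(8,1) = 8.

8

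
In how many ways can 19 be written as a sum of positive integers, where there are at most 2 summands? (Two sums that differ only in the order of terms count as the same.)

They are:
19
18+1
17+2
16+3
15+4
14+5
13+6
12+7
11+8
10+9

10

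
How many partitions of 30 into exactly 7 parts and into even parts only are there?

Listing the qualifying partitions of 30:
18, 2, 2, 2, 2, 2, 2
16, 4, 2, 2, 2, 2, 2
14, 6, 2, 2, 2, 2, 2
14, 4, 4, 2, 2, 2, 2
12, 8, 2, 2, 2, 2, 2
12, 6, 4, 2, 2, 2, 2
12, 4, 4, 4, 2, 2, 2
10, 10, 2, 2, 2, 2, 2
10, 8, 4, 2, 2, 2, 2
10, 6, 6, 2, 2, 2, 2
10, 6, 4, 4, 2, 2, 2
10, 4, 4, 4, 4, 2, 2
8, 8, 6, 2, 2, 2, 2
8, 8, 4, 4, 2, 2, 2
8, 6, 6, 4, 2, 2, 2
8, 6, 4, 4, 4, 2, 2
8, 4, 4, 4, 4, 4, 2
6, 6, 6, 6, 2, 2, 2
6, 6, 6, 4, 4, 2, 2
6, 6, 4, 4, 4, 4, 2
6, 4, 4, 4, 4, 4, 4

21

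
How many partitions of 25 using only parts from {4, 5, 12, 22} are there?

They are:
12+5+4+4
5+5+5+5+5
5+4+4+4+4+4

3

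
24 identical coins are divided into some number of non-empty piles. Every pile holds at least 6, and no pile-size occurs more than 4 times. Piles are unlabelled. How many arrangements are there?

16

Listing the qualifying partitions of 24:
24
18,6
17,7
16,8
15,9
14,10
13,11
12,12
12,6,6
11,7,6
10,8,6
10,7,7
9,9,6
9,8,7
8,8,8
6,6,6,6
Counting gives 16.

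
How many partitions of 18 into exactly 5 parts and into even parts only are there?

They are:
10+2+2+2+2
8+4+2+2+2
6+6+2+2+2
6+4+4+2+2
4+4+4+4+2

5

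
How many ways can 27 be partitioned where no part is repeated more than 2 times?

731

Enumerating by decreasing first part gives 731 partitions in all.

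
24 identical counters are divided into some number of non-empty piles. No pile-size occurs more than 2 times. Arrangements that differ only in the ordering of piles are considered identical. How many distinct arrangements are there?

431

A full systematic count gives 431.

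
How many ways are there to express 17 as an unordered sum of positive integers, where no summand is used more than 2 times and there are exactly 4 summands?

34

There are too many to list fully; the first 12 (by largest part) are:
13 + 2 + 1 + 1
12 + 3 + 1 + 1
12 + 2 + 2 + 1
11 + 4 + 1 + 1
11 + 3 + 2 + 1
10 + 5 + 1 + 1
10 + 4 + 2 + 1
10 + 3 + 3 + 1
10 + 3 + 2 + 2
9 + 6 + 1 + 1
9 + 5 + 2 + 1
9 + 4 + 3 + 1
…and 22 more, for 34 total.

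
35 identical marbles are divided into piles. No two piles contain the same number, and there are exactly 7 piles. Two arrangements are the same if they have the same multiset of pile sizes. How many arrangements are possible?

15

Listing the qualifying partitions of 35:
14, 6, 5, 4, 3, 2, 1
13, 7, 5, 4, 3, 2, 1
12, 8, 5, 4, 3, 2, 1
12, 7, 6, 4, 3, 2, 1
11, 9, 5, 4, 3, 2, 1
11, 8, 6, 4, 3, 2, 1
11, 7, 6, 5, 3, 2, 1
10, 9, 6, 4, 3, 2, 1
10, 8, 7, 4, 3, 2, 1
10, 8, 6, 5, 3, 2, 1
10, 7, 6, 5, 4, 2, 1
9, 8, 7, 5, 3, 2, 1
9, 8, 6, 5, 4, 2, 1
9, 7, 6, 5, 4, 3, 1
8, 7, 6, 5, 4, 3, 2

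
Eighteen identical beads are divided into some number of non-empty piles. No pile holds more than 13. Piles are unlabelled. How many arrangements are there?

Counting exhaustively, 373 partitions satisfy the conditions.

373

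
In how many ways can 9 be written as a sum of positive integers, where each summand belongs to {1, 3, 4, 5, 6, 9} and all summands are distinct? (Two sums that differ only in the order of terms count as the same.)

4

The partitions of 9 that satisfy the conditions:
9
6,3
5,4
5,3,1
Counting gives 4.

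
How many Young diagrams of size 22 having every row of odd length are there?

89

Systematic enumeration (by largest part, then next-largest, …) yields 89.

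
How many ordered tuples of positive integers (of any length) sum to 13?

There are 12 gaps and each independently is a cut or not, giving 2^12 = 4096.

4096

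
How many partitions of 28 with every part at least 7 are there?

18

Listing the qualifying partitions of 28:
28
7,21
8,20
9,19
10,18
11,17
12,16
13,15
14,14
7,7,14
7,8,13
7,9,12
8,8,12
7,10,11
8,9,11
8,10,10
9,9,10
7,7,7,7
Counting gives 18.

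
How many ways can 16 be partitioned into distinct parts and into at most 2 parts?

They are:
16
15 + 1
14 + 2
13 + 3
12 + 4
11 + 5
10 + 6
9 + 7
Counting gives 8.

8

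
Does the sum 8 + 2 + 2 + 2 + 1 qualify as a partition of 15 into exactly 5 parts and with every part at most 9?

The parts sum to 15, and the condition 'there are exactly 5 summands' holds; the condition 'no summand exceeds 9' holds.

Yes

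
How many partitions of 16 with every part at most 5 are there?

There are 101 such partitions.

101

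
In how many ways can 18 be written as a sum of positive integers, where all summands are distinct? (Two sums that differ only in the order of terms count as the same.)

A partial list (first 12 by largest part):
18
17 + 1
16 + 2
15 + 3
15 + 2 + 1
14 + 4
14 + 3 + 1
13 + 5
13 + 4 + 1
13 + 3 + 2
12 + 6
12 + 5 + 1
…and 34 more, for 46 total.

46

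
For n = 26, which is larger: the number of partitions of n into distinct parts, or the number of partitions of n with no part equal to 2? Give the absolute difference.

Partitions of 26 into distinct parts: 165.
Partitions of 26 with no part equal to 2: 861.
|165 − 861| = 696.

696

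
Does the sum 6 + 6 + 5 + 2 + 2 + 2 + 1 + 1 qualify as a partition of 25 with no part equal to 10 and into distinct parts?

No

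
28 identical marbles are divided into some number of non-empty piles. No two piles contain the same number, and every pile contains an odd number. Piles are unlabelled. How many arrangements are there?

16

They are:
27, 1
25, 3
23, 5
21, 7
19, 9
19, 5, 3, 1
17, 11
17, 7, 3, 1
15, 13
15, 9, 3, 1
15, 7, 5, 1
13, 11, 3, 1
13, 9, 5, 1
13, 7, 5, 3
11, 9, 7, 1
11, 9, 5, 3
That's 16 in total.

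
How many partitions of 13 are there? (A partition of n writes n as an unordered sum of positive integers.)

101

Counting exhaustively, 101 partitions satisfy the conditions.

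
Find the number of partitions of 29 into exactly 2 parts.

The partitions of 29 that satisfy the conditions:
28, 1
27, 2
26, 3
25, 4
24, 5
23, 6
22, 7
21, 8
20, 9
19, 10
18, 11
17, 12
16, 13
15, 14

14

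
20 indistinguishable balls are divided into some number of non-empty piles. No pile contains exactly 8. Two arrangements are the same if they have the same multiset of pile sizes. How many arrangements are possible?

Enumerating by decreasing first part gives 550 partitions in all.

550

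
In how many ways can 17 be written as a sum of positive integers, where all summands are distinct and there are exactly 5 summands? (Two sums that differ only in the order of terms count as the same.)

2

Listing the qualifying partitions of 17:
1 + 2 + 3 + 4 + 7
1 + 2 + 3 + 5 + 6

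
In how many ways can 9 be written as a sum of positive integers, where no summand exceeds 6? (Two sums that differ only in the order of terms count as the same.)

26

There are too many to list fully; the first 12 (by largest part) are:
3,6
1,2,6
1,1,1,6
4,5
1,3,5
2,2,5
1,1,2,5
1,1,1,1,5
1,4,4
2,3,4
1,1,3,4
1,2,2,4
…and 14 more, for 26 total.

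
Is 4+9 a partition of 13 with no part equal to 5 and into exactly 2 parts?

The parts sum to 13, and the condition 'no summand equals 5' holds; the condition 'there are exactly 2 summands' holds.

Yes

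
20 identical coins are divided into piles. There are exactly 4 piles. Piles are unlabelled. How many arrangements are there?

64

There are too many to list fully; the first 12 (by largest part) are:
17,1,1,1
16,2,1,1
15,3,1,1
15,2,2,1
14,4,1,1
14,3,2,1
14,2,2,2
13,5,1,1
13,4,2,1
13,3,3,1
13,3,2,2
12,6,1,1
…and 52 more, for 64 total.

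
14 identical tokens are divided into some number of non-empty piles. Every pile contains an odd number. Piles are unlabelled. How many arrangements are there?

The partitions of 14 that satisfy the conditions:
1, 13
3, 11
1, 1, 1, 11
5, 9
1, 1, 3, 9
1, 1, 1, 1, 1, 9
7, 7
1, 1, 5, 7
1, 3, 3, 7
1, 1, 1, 1, 3, 7
1, 1, 1, 1, 1, 1, 1, 7
1, 3, 5, 5
1, 1, 1, 1, 5, 5
3, 3, 3, 5
1, 1, 1, 3, 3, 5
1, 1, 1, 1, 1, 1, 3, 5
1, 1, 1, 1, 1, 1, 1, 1, 1, 5
1, 1, 3, 3, 3, 3
1, 1, 1, 1, 1, 3, 3, 3
1, 1, 1, 1, 1, 1, 1, 1, 3, 3
1, 1, 1, 1, 1, 1, 1, 1, 1, 1, 1, 3
1, 1, 1, 1, 1, 1, 1, 1, 1, 1, 1, 1, 1, 1
Counting gives 22.

22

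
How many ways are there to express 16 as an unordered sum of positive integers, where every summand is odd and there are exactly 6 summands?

Listing the qualifying partitions of 16:
1 + 1 + 1 + 1 + 1 + 11
1 + 1 + 1 + 1 + 3 + 9
1 + 1 + 1 + 1 + 5 + 7
1 + 1 + 1 + 3 + 3 + 7
1 + 1 + 1 + 3 + 5 + 5
1 + 1 + 3 + 3 + 3 + 5
1 + 3 + 3 + 3 + 3 + 3
Counting gives 7.

7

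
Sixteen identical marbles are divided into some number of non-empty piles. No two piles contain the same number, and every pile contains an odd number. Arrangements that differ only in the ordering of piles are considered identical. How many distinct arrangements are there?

They are:
15 + 1
13 + 3
11 + 5
9 + 7
7 + 5 + 3 + 1

5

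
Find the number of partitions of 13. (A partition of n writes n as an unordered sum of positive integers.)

Direct enumeration gives 101 partitions.

101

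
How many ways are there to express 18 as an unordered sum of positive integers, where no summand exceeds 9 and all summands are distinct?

21

They are:
9, 8, 1
9, 7, 2
9, 6, 3
9, 6, 2, 1
9, 5, 4
9, 5, 3, 1
9, 4, 3, 2
8, 7, 3
8, 7, 2, 1
8, 6, 4
8, 6, 3, 1
8, 5, 4, 1
8, 5, 3, 2
8, 4, 3, 2, 1
7, 6, 5
7, 6, 4, 1
7, 6, 3, 2
7, 5, 4, 2
7, 5, 3, 2, 1
6, 5, 4, 3
6, 5, 4, 2, 1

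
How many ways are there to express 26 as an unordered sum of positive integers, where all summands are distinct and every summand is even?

18

The partitions of 26 that satisfy the conditions:
26
2 + 24
4 + 22
6 + 20
2 + 4 + 20
8 + 18
2 + 6 + 18
10 + 16
2 + 8 + 16
4 + 6 + 16
12 + 14
2 + 10 + 14
4 + 8 + 14
2 + 4 + 6 + 14
4 + 10 + 12
6 + 8 + 12
2 + 4 + 8 + 12
2 + 6 + 8 + 10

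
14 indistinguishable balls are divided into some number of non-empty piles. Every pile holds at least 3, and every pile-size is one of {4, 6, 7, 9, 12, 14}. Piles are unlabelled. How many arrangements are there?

Listing the qualifying partitions of 14:
14
7 + 7
4 + 4 + 6
That's 3 in total.

3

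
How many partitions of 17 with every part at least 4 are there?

Listing the qualifying partitions of 17:
17
13 + 4
12 + 5
11 + 6
10 + 7
9 + 8
9 + 4 + 4
8 + 5 + 4
7 + 6 + 4
7 + 5 + 5
6 + 6 + 5
5 + 4 + 4 + 4
That's 12 in total.

12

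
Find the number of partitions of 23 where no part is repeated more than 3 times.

592

Systematic enumeration (by largest part, then next-largest, …) yields 592.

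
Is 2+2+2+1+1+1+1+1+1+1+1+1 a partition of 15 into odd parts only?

The parts sum to 15, and the condition 'every summand is odd' is violated.

No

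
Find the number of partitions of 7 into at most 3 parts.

Enumerating:
7
6+1
5+2
5+1+1
4+3
4+2+1
3+3+1
3+2+2

8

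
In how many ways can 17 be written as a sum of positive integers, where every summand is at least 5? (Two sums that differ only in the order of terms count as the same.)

They are:
17
12 + 5
11 + 6
10 + 7
9 + 8
7 + 5 + 5
6 + 6 + 5
That's 7 in total.

7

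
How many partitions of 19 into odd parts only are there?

54

A partial list (first 12 by largest part):
19
17,1,1
15,3,1
15,1,1,1,1
13,5,1
13,3,3
13,3,1,1,1
13,1,1,1,1,1,1
11,7,1
11,5,3
11,5,1,1,1
11,3,3,1,1
…and 42 more, for 54 total.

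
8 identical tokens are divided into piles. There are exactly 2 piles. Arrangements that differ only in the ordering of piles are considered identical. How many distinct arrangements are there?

4

They are:
1, 7
2, 6
3, 5
4, 4
Counting gives 4.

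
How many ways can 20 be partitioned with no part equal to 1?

137

Systematic enumeration (by largest part, then next-largest, …) yields 137.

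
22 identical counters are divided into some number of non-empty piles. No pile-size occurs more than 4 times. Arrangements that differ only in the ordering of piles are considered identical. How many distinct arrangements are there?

A full systematic count gives 628.

628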